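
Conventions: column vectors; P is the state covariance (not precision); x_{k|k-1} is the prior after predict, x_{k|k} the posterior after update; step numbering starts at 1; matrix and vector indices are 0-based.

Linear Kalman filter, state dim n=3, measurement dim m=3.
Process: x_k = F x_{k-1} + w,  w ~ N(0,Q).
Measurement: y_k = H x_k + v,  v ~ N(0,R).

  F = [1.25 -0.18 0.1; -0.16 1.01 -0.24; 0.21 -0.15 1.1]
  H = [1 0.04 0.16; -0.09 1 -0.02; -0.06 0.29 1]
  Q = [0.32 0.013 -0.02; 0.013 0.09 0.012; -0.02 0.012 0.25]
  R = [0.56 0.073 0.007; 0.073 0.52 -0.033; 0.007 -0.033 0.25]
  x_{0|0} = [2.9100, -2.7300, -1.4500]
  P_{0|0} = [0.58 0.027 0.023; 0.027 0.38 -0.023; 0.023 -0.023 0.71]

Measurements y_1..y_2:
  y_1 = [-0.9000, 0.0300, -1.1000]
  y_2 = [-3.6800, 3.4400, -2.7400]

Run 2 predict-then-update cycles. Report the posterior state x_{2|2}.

x_post = [-2.2843, 1.1532, -2.7999]

step 1: x^-=[3.9839, -2.8749, -0.5744]  P^-=[1.2401 -0.1648 0.2515; -0.1648 0.5376 -0.2777; 0.2515 -0.2777 1.1597]  S=[1.8944 -0.2379 0.3021; -0.2379 1.1098 -0.1778; 0.3021 -0.1778 1.2739]  K=[0.6689 -0.1221 -0.0742; -0.0355 0.4935 -0.0106; 0.0795 -0.1469 0.7960]  nu=[-4.6770, 3.2520, 0.5472]  x^+=[0.4179, -1.1101, -0.9885]  P^+=[0.3633 0.0206 0.0060; 0.0206 0.2544 -0.0917; 0.0060 -0.0917 0.2314]
step 2: x^-=[0.6234, -0.9508, -0.8330]  P^-=[0.8938 -0.1000 0.1310; -0.1000 0.4104 -0.2015; 0.1310 -0.2015 0.5834]  S=[1.5007 -0.1291 0.1350; -0.1291 0.9644 -0.1242; 0.1350 -0.1242 0.7420]  K=[0.6026 -0.1174 -0.0641; -0.0379 0.4309 -0.0241; 0.0728 -0.1385 0.6605]  nu=[-4.1320, 4.4302, -1.5938]  x^+=[-2.2843, 1.1532, -2.7999]  P^+=[0.3266 0.0146 0.0074; 0.0146 0.2217 -0.0839; 0.0074 -0.0839 0.1950]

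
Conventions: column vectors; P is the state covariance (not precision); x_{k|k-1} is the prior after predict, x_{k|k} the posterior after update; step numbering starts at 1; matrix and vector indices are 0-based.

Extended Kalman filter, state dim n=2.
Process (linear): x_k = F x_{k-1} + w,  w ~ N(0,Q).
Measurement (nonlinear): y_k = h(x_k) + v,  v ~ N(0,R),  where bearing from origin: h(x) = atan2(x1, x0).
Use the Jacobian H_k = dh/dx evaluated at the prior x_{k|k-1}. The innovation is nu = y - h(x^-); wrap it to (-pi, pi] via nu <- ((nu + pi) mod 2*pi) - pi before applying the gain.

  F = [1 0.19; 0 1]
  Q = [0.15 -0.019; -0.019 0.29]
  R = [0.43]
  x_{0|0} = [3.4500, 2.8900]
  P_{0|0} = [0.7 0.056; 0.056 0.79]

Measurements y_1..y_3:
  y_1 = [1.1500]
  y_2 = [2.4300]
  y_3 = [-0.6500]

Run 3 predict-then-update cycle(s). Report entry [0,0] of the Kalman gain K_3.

K[0,0] = -0.1391

step 1: x^-=[3.9991, 2.8900]  P^-=[0.8998 0.1871; 0.1871 1.0800]  H_jac=[-0.1187 0.1643]  S=[0.4645]  K=[-0.1638; 0.3341]  nu=[0.5242]  x^+=[3.9132, 3.0651]  P^+=[0.8873 0.2125; 0.2125 1.0281]
step 2: x^-=[4.4956, 3.0651]  P^-=[1.1552 0.3889; 0.3889 1.3181]  H_jac=[-0.1035 0.1518]  S=[0.4605]  K=[-0.1315; 0.3472]  nu=[1.8316]  x^+=[4.2548, 3.7011]  P^+=[1.1473 0.4099; 0.4099 1.2626]
step 3: x^-=[4.9580, 3.7011]  P^-=[1.4986 0.6308; 0.6308 1.5526]  H_jac=[-0.0967 0.1295]  S=[0.4543]  K=[-0.1391; 0.3084]  nu=[-1.2912]  x^+=[5.1376, 3.3028]  P^+=[1.4898 0.6503; 0.6503 1.5094]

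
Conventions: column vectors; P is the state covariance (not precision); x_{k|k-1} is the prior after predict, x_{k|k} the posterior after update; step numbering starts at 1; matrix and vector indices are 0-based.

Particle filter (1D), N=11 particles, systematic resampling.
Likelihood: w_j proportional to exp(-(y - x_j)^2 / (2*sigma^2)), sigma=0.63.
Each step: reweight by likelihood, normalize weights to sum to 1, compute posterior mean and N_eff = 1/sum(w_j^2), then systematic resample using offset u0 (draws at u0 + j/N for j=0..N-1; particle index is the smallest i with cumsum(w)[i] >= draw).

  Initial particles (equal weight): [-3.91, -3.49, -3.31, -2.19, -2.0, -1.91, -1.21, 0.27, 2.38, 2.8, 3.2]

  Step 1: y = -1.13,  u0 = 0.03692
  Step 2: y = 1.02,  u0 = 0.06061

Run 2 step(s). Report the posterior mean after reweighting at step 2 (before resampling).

step 1: w=[0.0000, 0.0004, 0.0012, 0.1117, 0.1774, 0.2138, 0.4565, 0.0390, 0.0000, 0.0000, 0.0000]  mean=-1.5551  Neff=3.3379  idx=[3, 4, 4, 5, 5, 5, 6, 6, 6, 6, 6]
step 2: w=[0.0002, 0.0011, 0.0011, 0.0021, 0.0021, 0.0021, 0.1983, 0.1983, 0.1983, 0.1983, 0.1983]  mean=-1.2163  Neff=5.0873  idx=[6, 6, 7, 7, 8, 8, 9, 9, 9, 10, 10]

post_mean = -1.2163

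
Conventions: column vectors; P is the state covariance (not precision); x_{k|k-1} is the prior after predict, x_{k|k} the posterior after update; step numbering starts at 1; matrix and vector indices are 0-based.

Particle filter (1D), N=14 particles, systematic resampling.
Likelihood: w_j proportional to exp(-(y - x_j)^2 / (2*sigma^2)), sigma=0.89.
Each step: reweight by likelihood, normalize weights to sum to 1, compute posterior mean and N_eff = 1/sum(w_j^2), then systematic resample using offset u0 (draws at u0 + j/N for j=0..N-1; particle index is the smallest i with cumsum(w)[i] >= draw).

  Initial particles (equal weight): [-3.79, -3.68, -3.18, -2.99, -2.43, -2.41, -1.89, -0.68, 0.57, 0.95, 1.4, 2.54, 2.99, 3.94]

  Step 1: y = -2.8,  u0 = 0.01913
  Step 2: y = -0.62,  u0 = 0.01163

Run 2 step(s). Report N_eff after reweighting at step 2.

step 1: w=[0.0976, 0.1111, 0.1654, 0.1771, 0.1661, 0.1646, 0.1074, 0.0106, 0.0001, 0.0000, 0.0000, 0.0000, 0.0000, 0.0000]  mean=-2.8444  Neff=6.8076  idx=[0, 0, 1, 2, 2, 3, 3, 3, 4, 4, 5, 5, 5, 6]
step 2: w=[0.0015, 0.0015, 0.0024, 0.0141, 0.0141, 0.0254, 0.0254, 0.0254, 0.1113, 0.1113, 0.1165, 0.1165, 0.1165, 0.3181]  mean=-2.3222  Neff=5.9170  idx=[3, 6, 8, 9, 9, 10, 10, 11, 12, 12, 13, 13, 13, 13]

N_eff = 5.9170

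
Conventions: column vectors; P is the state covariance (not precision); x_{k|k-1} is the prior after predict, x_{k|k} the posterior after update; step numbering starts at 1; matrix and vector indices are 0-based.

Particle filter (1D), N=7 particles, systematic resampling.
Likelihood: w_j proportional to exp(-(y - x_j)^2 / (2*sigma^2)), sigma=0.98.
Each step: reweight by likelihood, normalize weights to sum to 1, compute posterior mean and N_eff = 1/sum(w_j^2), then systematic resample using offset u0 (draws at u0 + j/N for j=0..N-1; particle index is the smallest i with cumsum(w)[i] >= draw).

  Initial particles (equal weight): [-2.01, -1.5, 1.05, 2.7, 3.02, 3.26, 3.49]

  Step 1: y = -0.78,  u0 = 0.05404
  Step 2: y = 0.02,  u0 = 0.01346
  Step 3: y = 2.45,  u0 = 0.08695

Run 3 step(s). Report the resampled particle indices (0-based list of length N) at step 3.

resampled_idx = [5, 5, 5, 6, 6, 6, 6]

step 1: w=[0.3259, 0.5469, 0.1253, 0.0013, 0.0004, 0.0001, 0.0001]  mean=-1.3385  Neff=2.3752  idx=[0, 0, 1, 1, 1, 1, 2]
step 2: w=[0.0582, 0.0582, 0.1493, 0.1493, 0.1493, 0.1493, 0.2862]  mean=-0.8295  Neff=5.6206  idx=[0, 2, 3, 4, 5, 6, 6]
step 3: w=[0.0000, 0.0004, 0.0004, 0.0004, 0.0004, 0.4992, 0.4992]  mean=1.0457  Neff=2.0068  idx=[5, 5, 5, 6, 6, 6, 6]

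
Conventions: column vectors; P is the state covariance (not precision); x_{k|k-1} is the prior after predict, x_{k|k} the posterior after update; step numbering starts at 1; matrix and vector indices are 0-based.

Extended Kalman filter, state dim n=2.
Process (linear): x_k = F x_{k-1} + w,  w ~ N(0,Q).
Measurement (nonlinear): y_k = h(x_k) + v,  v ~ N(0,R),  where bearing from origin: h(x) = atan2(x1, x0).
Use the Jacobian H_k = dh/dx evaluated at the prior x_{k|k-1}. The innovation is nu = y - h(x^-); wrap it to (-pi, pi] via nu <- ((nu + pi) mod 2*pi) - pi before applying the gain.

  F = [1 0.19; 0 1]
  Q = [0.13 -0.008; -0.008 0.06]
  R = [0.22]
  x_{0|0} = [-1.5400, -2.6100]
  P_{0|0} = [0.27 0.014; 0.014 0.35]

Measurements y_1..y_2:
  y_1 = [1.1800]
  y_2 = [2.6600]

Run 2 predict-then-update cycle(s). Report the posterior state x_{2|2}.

step 1: x^-=[-2.0359, -2.6100]  P^-=[0.4180 0.0725; 0.0725 0.4100]  H_jac=[0.2382 -0.1858]  S=[0.2515]  K=[0.3424; -0.2343]  nu=[-2.8699]  x^+=[-3.0185, -1.9376]  P^+=[0.3885 0.0927; 0.0927 0.3962]
step 2: x^-=[-3.3866, -1.9376]  P^-=[0.5680 0.1599; 0.1599 0.4562]  H_jac=[0.1273 -0.2225]  S=[0.2427]  K=[0.1513; -0.3342]  nu=[-1.0013]  x^+=[-3.5380, -1.6029]  P^+=[0.5624 0.1722; 0.1722 0.4291]

x_post = [-3.5380, -1.6029]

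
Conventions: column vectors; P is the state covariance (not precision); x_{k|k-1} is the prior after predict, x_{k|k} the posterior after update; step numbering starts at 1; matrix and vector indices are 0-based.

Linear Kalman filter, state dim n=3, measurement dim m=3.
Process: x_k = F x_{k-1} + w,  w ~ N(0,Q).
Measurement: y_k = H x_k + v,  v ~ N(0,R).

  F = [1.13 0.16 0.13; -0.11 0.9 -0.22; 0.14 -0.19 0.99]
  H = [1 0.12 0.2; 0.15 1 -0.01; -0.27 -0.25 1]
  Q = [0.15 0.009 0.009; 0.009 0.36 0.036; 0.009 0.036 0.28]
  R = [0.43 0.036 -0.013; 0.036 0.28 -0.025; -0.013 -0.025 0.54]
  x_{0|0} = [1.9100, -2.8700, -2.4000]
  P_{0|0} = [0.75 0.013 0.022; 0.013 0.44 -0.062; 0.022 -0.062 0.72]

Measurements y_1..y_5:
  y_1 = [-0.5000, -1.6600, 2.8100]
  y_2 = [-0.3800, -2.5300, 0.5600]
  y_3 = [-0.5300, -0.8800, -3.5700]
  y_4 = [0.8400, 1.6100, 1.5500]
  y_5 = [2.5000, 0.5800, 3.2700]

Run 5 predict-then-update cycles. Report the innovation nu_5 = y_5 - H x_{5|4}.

innov = [2.2438, 0.0128, 3.2709]

step 1: x^-=[1.3871, -2.2651, -1.5633]  P^-=[1.1397 -0.0393 0.2212; -0.0393 0.7834 -0.2666; 0.2212 -0.2666 1.0450]  S=[1.6890 0.2103 0.0664; 0.2103 1.0820 -0.4989; 0.0664 -0.4989 1.7256]  K=[0.7090 -0.0591 -0.0889; -0.0860 0.7137 -0.0522; 0.2103 0.0127 0.6052]  nu=[-1.3026, 0.3814, 4.1815]  x^+=[0.0694, -2.0993, 0.6982]  P^+=[0.3044 -0.0343 0.0179; -0.0343 0.2031 -0.0034; 0.0179 -0.0034 0.3277]
step 2: x^-=[-0.1667, -2.0506, 1.0998]  P^-=[0.5422 -0.0482 0.1197; -0.0482 0.5531 -0.0855; 0.1197 -0.0855 0.6226]  S=[1.0373 0.1188 0.0694; 0.1188 0.8322 -0.2441; 0.0694 -0.2441 1.2083]  K=[0.5504 -0.0564 -0.0551; -0.0716 0.6560 -0.0378; 0.1883 0.0316 0.5018]  nu=[-0.1872, -0.4434, -1.0974]  x^+=[-0.1842, -2.2866, 0.4998]  P^+=[0.2348 -0.0296 0.0205; -0.0296 0.1865 0.0028; 0.0205 0.0028 0.2739]
step 3: x^-=[-0.5091, -2.1476, 0.9035]  P^-=[0.4546 -0.0359 0.1051; -0.0359 0.5330 -0.0638; 0.1051 -0.0638 0.5660]  S=[0.9453 0.1199 0.0665; 0.1199 0.8134 -0.2192; 0.0665 -0.2192 1.1428]  K=[0.5081 -0.0490 -0.0466; -0.0636 0.6491 -0.0357; 0.1844 0.0363 0.4807]  nu=[0.0561, 1.3530, -5.1478]  x^+=[-0.3070, -1.0890, -1.5114]  P^+=[0.2163 -0.0265 0.0212; -0.0265 0.1844 0.0042; 0.0212 0.0042 0.2630]
step 4: x^-=[-0.7176, -0.6138, -1.3324]  P^-=[0.4321 -0.0306 0.1013; -0.0306 0.5293 -0.0591; 0.1013 -0.0591 0.5544]  S=[0.9223 0.1224 0.0656; 0.1224 0.8108 -0.2147; 0.0656 -0.2147 1.1297]  K=[0.4957 -0.0456 -0.0443; -0.0605 0.6476 -0.0355; 0.1835 0.0374 0.4761]  nu=[1.8978, 2.3181, 2.5352]  x^+=[0.0051, 0.6827, 0.3095]  P^+=[0.2109 -0.0252 0.0214; -0.0252 0.1839 0.0046; 0.0214 0.0046 0.2607]
step 5: x^-=[0.1552, 0.5457, 0.1775]  P^-=[0.4257 -0.0286 0.1001; -0.0286 0.5283 -0.0579; 0.1001 -0.0579 0.5518]  S=[0.9158 0.1235 0.0653; 0.1235 0.8102 -0.2138; 0.0653 -0.2138 1.1269]  K=[0.4921 -0.0443 -0.0437; -0.0594 0.6472 -0.0355; 0.1833 0.0377 0.4751]  nu=[2.2438, 0.0128, 3.2709]  x^+=[1.1157, 0.3046, 2.1430]  P^+=[0.2093 -0.0248 0.0214; -0.0248 0.1837 0.0047; 0.0214 0.0047 0.2602]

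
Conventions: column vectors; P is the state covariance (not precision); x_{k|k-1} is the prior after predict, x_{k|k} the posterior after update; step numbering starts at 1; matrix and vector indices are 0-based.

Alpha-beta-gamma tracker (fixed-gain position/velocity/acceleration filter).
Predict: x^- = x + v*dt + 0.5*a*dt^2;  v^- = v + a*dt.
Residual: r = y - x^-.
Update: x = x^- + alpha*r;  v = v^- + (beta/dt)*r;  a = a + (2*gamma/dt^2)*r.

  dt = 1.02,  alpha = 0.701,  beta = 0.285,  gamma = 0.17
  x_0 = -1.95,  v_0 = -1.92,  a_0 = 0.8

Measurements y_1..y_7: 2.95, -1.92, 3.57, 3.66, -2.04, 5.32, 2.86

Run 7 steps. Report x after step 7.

step 1: x_pred=-3.4922  r=6.4422  x^+=1.0238  v^+=0.6960  a^+=2.9053
step 2: x_pred=3.2451  r=-5.1651  x^+=-0.3756  v^+=2.2163  a^+=1.2174
step 3: x_pred=2.5182  r=1.0518  x^+=3.2555  v^+=3.7519  a^+=1.5611
step 4: x_pred=7.8945  r=-4.2345  x^+=4.9261  v^+=4.1610  a^+=0.1773
step 5: x_pred=9.2626  r=-11.3026  x^+=1.3395  v^+=1.1838  a^+=-3.5164
step 6: x_pred=0.7177  r=4.6023  x^+=3.9439  v^+=-1.1170  a^+=-2.0124
step 7: x_pred=1.7577  r=1.1023  x^+=2.5304  v^+=-2.8616  a^+=-1.6521

x_post = 2.5304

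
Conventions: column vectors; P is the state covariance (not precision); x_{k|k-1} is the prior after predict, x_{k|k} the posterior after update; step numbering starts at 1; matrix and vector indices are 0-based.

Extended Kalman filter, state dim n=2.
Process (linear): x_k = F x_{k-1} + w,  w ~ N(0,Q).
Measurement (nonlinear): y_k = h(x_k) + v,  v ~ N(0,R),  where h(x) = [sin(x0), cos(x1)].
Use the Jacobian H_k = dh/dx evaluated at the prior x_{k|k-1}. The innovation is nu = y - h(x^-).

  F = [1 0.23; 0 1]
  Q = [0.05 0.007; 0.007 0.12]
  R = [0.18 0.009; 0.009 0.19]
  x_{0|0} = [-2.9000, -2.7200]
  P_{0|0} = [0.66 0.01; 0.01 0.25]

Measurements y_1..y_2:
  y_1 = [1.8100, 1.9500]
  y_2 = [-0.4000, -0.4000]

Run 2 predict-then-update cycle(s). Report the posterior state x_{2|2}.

step 1: x^-=[-3.5256, -2.7200]  P^-=[0.7278 0.0745; 0.0745 0.3700]  H_jac=[-0.9272 0.0000; 0.0000 0.4092]  S=[0.8057 -0.0193; -0.0193 0.2520]  K=[-0.8362 0.0571; -0.0715 0.5955]  nu=[1.4354, 2.8624]  x^+=[-4.5626, -1.1181]  P^+=[0.1618 0.0081; 0.0081 0.2749]
step 2: x^-=[-4.8197, -1.1181]  P^-=[0.2301 0.0783; 0.0783 0.3949]  H_jac=[0.1071 0.0000; 0.0000 0.8993]  S=[0.1826 0.0165; 0.0165 0.5094]  K=[0.1228 0.1343; -0.0173 0.6978]  nu=[-1.3942, -0.8373]  x^+=[-5.1034, -1.6783]  P^+=[0.2176 0.0296; 0.0296 0.1472]

x_post = [-5.1034, -1.6783]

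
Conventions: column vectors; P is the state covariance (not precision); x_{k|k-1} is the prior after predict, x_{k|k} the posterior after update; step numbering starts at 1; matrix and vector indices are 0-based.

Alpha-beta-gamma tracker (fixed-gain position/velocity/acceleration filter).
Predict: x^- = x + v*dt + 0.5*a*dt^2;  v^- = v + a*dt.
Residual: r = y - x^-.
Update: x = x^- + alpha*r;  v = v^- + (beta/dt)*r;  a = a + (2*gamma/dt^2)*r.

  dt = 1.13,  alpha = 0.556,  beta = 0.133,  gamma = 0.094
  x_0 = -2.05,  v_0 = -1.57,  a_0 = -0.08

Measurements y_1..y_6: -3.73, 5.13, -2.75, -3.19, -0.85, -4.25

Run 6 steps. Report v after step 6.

step 1: x_pred=-3.8752  r=0.1452  x^+=-3.7945  v^+=-1.6433  a^+=-0.0586
step 2: x_pred=-5.6888  r=10.8188  x^+=0.3264  v^+=-0.4362  a^+=1.5342
step 3: x_pred=0.8131  r=-3.5631  x^+=-1.1680  v^+=0.8781  a^+=1.0096
step 4: x_pred=0.4689  r=-3.6589  x^+=-1.5654  v^+=1.5884  a^+=0.4709
step 5: x_pred=0.5301  r=-1.3801  x^+=-0.2372  v^+=1.9581  a^+=0.2677
step 6: x_pred=2.1464  r=-6.3964  x^+=-1.4100  v^+=1.5078  a^+=-0.6740

v_post = 1.5078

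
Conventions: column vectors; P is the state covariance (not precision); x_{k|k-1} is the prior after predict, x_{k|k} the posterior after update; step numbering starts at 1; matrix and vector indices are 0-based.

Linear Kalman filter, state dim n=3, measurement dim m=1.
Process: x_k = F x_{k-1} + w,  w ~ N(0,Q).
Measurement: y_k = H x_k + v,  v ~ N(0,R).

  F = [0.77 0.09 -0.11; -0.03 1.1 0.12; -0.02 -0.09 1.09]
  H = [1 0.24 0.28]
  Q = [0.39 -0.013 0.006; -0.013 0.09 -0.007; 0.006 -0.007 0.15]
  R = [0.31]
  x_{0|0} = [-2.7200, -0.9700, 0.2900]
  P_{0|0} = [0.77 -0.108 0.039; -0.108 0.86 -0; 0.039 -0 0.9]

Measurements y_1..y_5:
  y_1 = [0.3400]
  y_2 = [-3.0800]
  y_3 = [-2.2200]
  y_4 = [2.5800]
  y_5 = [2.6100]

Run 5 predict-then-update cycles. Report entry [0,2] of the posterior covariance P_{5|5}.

step 1: x^-=[-2.2136, -0.9506, 0.4578]  P^-=[0.8428 -0.0450 -0.0802; -0.0450 1.1511 0.0268; -0.0802 0.0268 1.2245]  S=[1.2522]  K=[0.6465; 0.1907; 0.2149]  nu=[2.6536]  x^+=[-0.4980, -0.4446, 1.0279]  P^+=[0.3194 -0.1994 -0.2542; -0.1994 1.1056 -0.0245; -0.2542 -0.0245 1.1667]
step 2: x^-=[-0.5366, -0.3508, 1.1704]  P^-=[0.6184 -0.1163 -0.3501; -0.1163 1.4533 0.0199; -0.3501 0.0199 1.5604]  S=[0.8852]  K=[0.5563; 0.2690; 0.1034]  nu=[-2.7869]  x^+=[-2.0869, -1.1005, 0.8821]  P^+=[0.3444 -0.2487 -0.4011; -0.2487 1.3893 -0.0047; -0.4011 -0.0047 1.5509]
step 3: x^-=[-1.8030, -1.0420, 1.1023]  P^-=[0.6578 -0.1518 -0.5168; -0.1518 1.8117 0.0718; -0.5168 0.0718 2.0215]  S=[0.8780]  K=[0.5429; 0.3453; 0.0757]  nu=[-0.4756]  x^+=[-2.0612, -1.2062, 1.0663]  P^+=[0.3990 -0.3163 -0.5529; -0.3163 1.7070 0.0489; -0.5529 0.0489 2.0165]
step 4: x^-=[-1.8130, -1.1371, 1.3121]  P^-=[0.7137 -0.2052 -0.6932; -0.2052 2.2227 0.1716; -0.6932 0.1716 2.5732]  S=[0.8898]  K=[0.5286; 0.4229; 0.0769]  nu=[4.2985]  x^+=[0.4591, 0.6807, 1.6427]  P^+=[0.4651 -0.4041 -0.7294; -0.4041 2.0636 0.1427; -0.7294 0.1427 2.5679]
step 5: x^-=[0.2341, 0.9321, 1.7200]  P^-=[0.7783 -0.2801 -0.8954; -0.2801 2.6939 0.3278; -0.8954 0.3278 3.2202]  S=[0.9041]  K=[0.5092; 0.5069; 0.0939]  nu=[1.6706]  x^+=[1.0847, 1.7789, 1.8769]  P^+=[0.5439 -0.5134 -0.9387; -0.5134 2.4616 0.2848; -0.9387 0.2848 3.2122]

P_post[0,2] = -0.9387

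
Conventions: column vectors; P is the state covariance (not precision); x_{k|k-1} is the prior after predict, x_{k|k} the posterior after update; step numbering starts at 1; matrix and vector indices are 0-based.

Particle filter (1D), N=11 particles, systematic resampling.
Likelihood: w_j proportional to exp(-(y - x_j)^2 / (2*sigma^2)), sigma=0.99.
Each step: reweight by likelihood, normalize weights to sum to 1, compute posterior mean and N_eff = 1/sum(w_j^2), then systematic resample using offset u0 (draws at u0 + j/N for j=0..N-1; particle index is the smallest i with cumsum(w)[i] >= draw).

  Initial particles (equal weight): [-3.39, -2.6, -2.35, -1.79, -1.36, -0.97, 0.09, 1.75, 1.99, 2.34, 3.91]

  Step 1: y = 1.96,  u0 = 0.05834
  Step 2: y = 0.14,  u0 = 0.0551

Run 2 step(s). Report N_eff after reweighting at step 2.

N_eff = 8.5679

step 1: w=[0.0000, 0.0000, 0.0000, 0.0002, 0.0011, 0.0039, 0.0519, 0.3022, 0.3090, 0.2872, 0.0444]  mean=1.9884  Neff=3.6500  idx=[7, 7, 7, 7, 8, 8, 8, 9, 9, 9, 10]
step 2: w=[0.1445, 0.1445, 0.1445, 0.1445, 0.0946, 0.0946, 0.0946, 0.0459, 0.0459, 0.0459, 0.0004]  mean=1.9002  Neff=8.5679  idx=[0, 1, 1, 2, 2, 3, 4, 5, 6, 7, 9]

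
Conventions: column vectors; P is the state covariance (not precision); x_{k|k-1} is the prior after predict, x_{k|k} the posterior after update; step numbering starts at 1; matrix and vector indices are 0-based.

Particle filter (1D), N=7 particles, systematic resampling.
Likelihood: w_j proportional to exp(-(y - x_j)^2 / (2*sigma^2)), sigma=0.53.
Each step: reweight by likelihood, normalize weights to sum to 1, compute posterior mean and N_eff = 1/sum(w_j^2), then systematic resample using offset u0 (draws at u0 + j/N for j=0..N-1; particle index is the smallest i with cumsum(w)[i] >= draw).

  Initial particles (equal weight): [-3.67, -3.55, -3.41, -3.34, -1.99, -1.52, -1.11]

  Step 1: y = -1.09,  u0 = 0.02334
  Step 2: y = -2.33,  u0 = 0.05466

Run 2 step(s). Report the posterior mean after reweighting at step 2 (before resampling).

step 1: w=[0.0000, 0.0000, 0.0000, 0.0001, 0.1209, 0.3680, 0.5110]  mean=-1.3675  Neff=2.4323  idx=[4, 5, 5, 5, 6, 6, 6]
step 2: w=[0.4155, 0.1588, 0.1588, 0.1588, 0.0361, 0.0361, 0.0361]  mean=-1.6709  Neff=3.9660  idx=[0, 0, 0, 1, 2, 3, 4]

post_mean = -1.6709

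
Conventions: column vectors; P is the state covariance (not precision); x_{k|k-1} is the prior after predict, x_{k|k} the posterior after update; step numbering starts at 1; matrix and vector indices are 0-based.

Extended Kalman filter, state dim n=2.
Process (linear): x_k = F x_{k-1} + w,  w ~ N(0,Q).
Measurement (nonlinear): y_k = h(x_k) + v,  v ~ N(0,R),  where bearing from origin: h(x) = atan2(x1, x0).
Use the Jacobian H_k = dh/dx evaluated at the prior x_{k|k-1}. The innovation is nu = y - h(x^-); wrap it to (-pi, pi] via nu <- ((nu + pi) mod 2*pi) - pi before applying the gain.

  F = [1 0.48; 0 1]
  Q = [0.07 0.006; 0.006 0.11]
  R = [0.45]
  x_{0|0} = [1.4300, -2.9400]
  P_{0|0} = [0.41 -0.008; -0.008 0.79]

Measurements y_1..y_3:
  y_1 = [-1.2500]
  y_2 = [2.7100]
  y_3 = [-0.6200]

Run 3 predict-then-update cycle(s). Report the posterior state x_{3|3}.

step 1: x^-=[0.0188, -2.9400]  P^-=[0.6543 0.3772; 0.3772 0.9000]  H_jac=[0.3401 0.0022]  S=[0.5263]  K=[0.4245; 0.2475]  nu=[0.3144]  x^+=[0.1523, -2.8622]  P^+=[0.5595 0.3219; 0.3219 0.8678]
step 2: x^-=[-1.2216, -2.8622]  P^-=[1.1385 0.7444; 0.7444 0.9778]  H_jac=[0.2955 -0.1261]  S=[0.5095]  K=[0.4761; 0.1898]  nu=[-1.5990]  x^+=[-1.9829, -3.1656]  P^+=[1.0230 0.6984; 0.6984 0.9594]
step 3: x^-=[-3.5024, -3.1656]  P^-=[1.9845 1.1649; 1.1649 1.0694]  H_jac=[0.1420 -0.1571]  S=[0.4644]  K=[0.2127; -0.0056]  nu=[1.7867]  x^+=[-3.1223, -3.1756]  P^+=[1.9635 1.1655; 1.1655 1.0694]

x_post = [-3.1223, -3.1756]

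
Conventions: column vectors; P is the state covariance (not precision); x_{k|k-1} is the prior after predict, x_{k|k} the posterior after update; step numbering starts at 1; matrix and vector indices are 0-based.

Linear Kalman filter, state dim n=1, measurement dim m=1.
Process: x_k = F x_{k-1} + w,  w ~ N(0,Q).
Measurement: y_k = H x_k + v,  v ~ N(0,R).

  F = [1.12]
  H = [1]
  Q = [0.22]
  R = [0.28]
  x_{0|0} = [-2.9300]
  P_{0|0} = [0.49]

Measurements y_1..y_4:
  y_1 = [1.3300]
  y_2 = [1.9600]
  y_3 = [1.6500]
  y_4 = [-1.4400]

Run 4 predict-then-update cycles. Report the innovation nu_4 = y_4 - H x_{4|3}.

innov = [-3.2092]

step 1: x^-=[-3.2816]  P^-=[0.8347]  S=[1.1147]  K=[0.7488]  nu=[4.6116]  x^+=[0.1716]  P^+=[0.2097]
step 2: x^-=[0.1922]  P^-=[0.4830]  S=[0.7630]  K=[0.6330]  nu=[1.7678]  x^+=[1.3113]  P^+=[0.1772]
step 3: x^-=[1.4686]  P^-=[0.4423]  S=[0.7223]  K=[0.6124]  nu=[0.1814]  x^+=[1.5797]  P^+=[0.1715]
step 4: x^-=[1.7692]  P^-=[0.4351]  S=[0.7151]  K=[0.6084]  nu=[-3.2092]  x^+=[-0.1834]  P^+=[0.1704]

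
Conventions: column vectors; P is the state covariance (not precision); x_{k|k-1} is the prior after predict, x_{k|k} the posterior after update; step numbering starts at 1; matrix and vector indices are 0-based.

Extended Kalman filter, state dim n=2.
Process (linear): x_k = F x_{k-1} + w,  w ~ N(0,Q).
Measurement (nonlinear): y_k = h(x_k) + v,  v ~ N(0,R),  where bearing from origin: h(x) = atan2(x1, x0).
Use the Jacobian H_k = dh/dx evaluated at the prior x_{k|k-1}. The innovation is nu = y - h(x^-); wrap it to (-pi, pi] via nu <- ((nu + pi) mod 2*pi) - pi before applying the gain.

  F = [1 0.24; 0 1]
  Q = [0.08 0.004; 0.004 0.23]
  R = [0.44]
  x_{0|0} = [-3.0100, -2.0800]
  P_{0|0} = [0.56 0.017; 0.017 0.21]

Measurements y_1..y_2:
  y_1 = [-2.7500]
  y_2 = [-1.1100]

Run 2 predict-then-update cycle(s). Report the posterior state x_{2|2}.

step 1: x^-=[-3.5092, -2.0800]  P^-=[0.6603 0.0714; 0.0714 0.4400]  H_jac=[0.1250 -0.2109]  S=[0.4661]  K=[0.1448; -0.1799]  nu=[-0.1435]  x^+=[-3.5300, -2.0542]  P^+=[0.6505 0.0835; 0.0835 0.4249]
step 2: x^-=[-4.0230, -2.0542]  P^-=[0.7951 0.1895; 0.1895 0.6549]  H_jac=[0.1007 -0.1972]  S=[0.4660]  K=[0.0916; -0.2362]  nu=[1.5595]  x^+=[-3.8801, -2.4225]  P^+=[0.7912 0.1996; 0.1996 0.6289]

x_post = [-3.8801, -2.4225]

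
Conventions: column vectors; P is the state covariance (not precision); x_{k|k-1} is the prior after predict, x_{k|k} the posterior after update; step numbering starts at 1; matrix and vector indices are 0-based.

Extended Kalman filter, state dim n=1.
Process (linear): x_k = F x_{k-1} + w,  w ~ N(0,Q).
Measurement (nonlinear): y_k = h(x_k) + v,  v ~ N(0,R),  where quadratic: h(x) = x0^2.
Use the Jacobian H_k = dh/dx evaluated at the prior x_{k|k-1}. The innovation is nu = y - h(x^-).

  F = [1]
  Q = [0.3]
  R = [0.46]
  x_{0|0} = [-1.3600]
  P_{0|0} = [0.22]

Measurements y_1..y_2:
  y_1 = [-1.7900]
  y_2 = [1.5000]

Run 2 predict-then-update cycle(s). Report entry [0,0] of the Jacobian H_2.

step 1: x^-=[-1.3600]  P^-=[0.5200]  H_jac=[-2.7200]  S=[4.3072]  K=[-0.3284]  nu=[-3.6396]  x^+=[-0.1648]  P^+=[0.0555]
step 2: x^-=[-0.1648]  P^-=[0.3555]  H_jac=[-0.3296]  S=[0.4986]  K=[-0.2350]  nu=[1.4728]  x^+=[-0.5110]  P^+=[0.3280]

H_jac[0,0] = -0.3296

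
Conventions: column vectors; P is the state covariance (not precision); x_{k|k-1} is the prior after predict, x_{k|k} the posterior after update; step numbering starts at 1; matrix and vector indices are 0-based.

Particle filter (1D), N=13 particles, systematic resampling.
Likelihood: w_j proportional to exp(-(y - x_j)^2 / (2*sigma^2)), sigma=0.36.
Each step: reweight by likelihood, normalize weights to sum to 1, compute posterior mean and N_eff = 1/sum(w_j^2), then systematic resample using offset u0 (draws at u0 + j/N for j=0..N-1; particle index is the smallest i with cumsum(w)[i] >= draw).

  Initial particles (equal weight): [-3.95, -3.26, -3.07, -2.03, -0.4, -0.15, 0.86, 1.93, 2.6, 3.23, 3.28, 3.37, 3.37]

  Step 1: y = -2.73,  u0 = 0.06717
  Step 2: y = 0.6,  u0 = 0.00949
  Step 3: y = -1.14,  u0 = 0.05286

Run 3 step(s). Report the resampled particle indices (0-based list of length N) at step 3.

step 1: w=[0.0028, 0.2987, 0.5652, 0.1333, 0.0000, 0.0000, 0.0000, 0.0000, 0.0000, 0.0000, 0.0000, 0.0000, 0.0000]  mean=-2.9906  Neff=2.3452  idx=[1, 1, 1, 1, 2, 2, 2, 2, 2, 2, 2, 3, 3]
step 2: w=[0.0000, 0.0000, 0.0000, 0.0000, 0.0000, 0.0000, 0.0000, 0.0000, 0.0000, 0.0000, 0.0000, 0.5000, 0.5000]  mean=-2.0300  Neff=2.0000  idx=[11, 11, 11, 11, 11, 11, 11, 12, 12, 12, 12, 12, 12]
step 3: w=[0.0769, 0.0769, 0.0769, 0.0769, 0.0769, 0.0769, 0.0769, 0.0769, 0.0769, 0.0769, 0.0769, 0.0769, 0.0769]  mean=-2.0300  Neff=13.0000  idx=[0, 1, 2, 3, 4, 5, 6, 7, 8, 9, 10, 11, 12]

resampled_idx = [0, 1, 2, 3, 4, 5, 6, 7, 8, 9, 10, 11, 12]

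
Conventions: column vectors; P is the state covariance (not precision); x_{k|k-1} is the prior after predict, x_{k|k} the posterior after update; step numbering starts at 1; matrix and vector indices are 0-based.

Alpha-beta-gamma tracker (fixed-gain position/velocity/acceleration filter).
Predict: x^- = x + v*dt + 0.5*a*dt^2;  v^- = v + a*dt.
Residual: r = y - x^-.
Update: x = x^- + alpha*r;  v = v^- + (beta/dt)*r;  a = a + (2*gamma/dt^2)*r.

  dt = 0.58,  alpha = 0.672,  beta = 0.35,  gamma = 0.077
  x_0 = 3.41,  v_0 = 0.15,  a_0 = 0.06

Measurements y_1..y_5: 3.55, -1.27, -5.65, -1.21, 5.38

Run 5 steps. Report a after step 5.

a_post = 4.7237

step 1: x_pred=3.5071  r=0.0429  x^+=3.5359  v^+=0.2107  a^+=0.0796
step 2: x_pred=3.6715  r=-4.9415  x^+=0.3508  v^+=-2.7251  a^+=-2.1825
step 3: x_pred=-1.5968  r=-4.0532  x^+=-4.3206  v^+=-6.4368  a^+=-4.0380
step 4: x_pred=-8.7331  r=7.5231  x^+=-3.6776  v^+=-4.2391  a^+=-0.5940
step 5: x_pred=-6.2362  r=11.6162  x^+=1.5699  v^+=2.4261  a^+=4.7237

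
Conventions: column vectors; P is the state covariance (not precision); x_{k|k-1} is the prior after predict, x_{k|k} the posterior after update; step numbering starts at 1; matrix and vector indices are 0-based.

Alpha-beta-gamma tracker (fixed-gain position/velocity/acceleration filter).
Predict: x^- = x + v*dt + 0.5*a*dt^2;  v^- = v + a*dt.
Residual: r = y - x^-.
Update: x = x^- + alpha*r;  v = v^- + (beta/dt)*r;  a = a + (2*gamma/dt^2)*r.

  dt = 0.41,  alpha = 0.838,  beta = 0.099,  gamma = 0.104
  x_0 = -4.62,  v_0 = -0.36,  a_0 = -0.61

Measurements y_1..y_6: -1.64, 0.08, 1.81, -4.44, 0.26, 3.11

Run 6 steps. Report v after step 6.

v_post = 3.4530

step 1: x_pred=-4.8189  r=3.1789  x^+=-2.1550  v^+=0.1575  a^+=3.3234
step 2: x_pred=-1.8111  r=1.8911  x^+=-0.2264  v^+=1.9767  a^+=5.6633
step 3: x_pred=1.0601  r=0.7499  x^+=1.6885  v^+=4.4797  a^+=6.5912
step 4: x_pred=4.0792  r=-8.5192  x^+=-3.0599  v^+=5.1251  a^+=-3.9501
step 5: x_pred=-1.2906  r=1.5506  x^+=0.0088  v^+=3.8800  a^+=-2.0314
step 6: x_pred=1.4288  r=1.6812  x^+=2.8377  v^+=3.4530  a^+=0.0488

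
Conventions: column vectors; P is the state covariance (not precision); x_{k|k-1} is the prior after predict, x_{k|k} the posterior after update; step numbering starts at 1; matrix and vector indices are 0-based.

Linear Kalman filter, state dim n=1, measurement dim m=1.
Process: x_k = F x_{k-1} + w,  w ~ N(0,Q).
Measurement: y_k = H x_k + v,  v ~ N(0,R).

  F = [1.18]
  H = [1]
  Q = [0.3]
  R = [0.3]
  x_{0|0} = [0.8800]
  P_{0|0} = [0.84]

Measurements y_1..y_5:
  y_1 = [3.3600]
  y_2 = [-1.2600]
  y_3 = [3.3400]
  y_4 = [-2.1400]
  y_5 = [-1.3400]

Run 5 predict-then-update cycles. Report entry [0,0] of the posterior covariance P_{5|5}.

P_post[0,0] = 0.1971

step 1: x^-=[1.0384]  P^-=[1.4696]  S=[1.7696]  K=[0.8305]  nu=[2.3216]  x^+=[2.9664]  P^+=[0.2491]
step 2: x^-=[3.5004]  P^-=[0.6469]  S=[0.9469]  K=[0.6832]  nu=[-4.7604]  x^+=[0.2482]  P^+=[0.2050]
step 3: x^-=[0.2929]  P^-=[0.5854]  S=[0.8854]  K=[0.6612]  nu=[3.0471]  x^+=[2.3075]  P^+=[0.1983]
step 4: x^-=[2.7229]  P^-=[0.5762]  S=[0.8762]  K=[0.6576]  nu=[-4.8629]  x^+=[-0.4750]  P^+=[0.1973]
step 5: x^-=[-0.5605]  P^-=[0.5747]  S=[0.8747]  K=[0.6570]  nu=[-0.7795]  x^+=[-1.0726]  P^+=[0.1971]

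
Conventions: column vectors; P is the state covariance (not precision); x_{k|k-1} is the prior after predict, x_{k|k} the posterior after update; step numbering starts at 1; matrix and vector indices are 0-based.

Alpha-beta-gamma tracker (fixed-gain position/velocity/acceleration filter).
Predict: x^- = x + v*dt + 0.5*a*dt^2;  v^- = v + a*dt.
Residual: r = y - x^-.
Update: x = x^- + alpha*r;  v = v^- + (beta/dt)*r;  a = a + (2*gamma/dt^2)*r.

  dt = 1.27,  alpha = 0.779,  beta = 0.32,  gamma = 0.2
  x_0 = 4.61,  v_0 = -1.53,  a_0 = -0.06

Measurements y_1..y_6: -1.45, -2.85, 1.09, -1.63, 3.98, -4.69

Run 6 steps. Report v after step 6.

step 1: x_pred=2.6185  r=-4.0685  x^+=-0.5509  v^+=-2.6313  a^+=-1.0690
step 2: x_pred=-4.7547  r=1.9047  x^+=-3.2709  v^+=-3.5090  a^+=-0.5966
step 3: x_pred=-8.2085  r=9.2985  x^+=-0.9650  v^+=-1.9238  a^+=1.7094
step 4: x_pred=-2.0296  r=0.3996  x^+=-1.7183  v^+=0.3479  a^+=1.8085
step 5: x_pred=0.1820  r=3.7980  x^+=3.1406  v^+=3.6017  a^+=2.7504
step 6: x_pred=9.9329  r=-14.6229  x^+=-1.4583  v^+=3.4103  a^+=-0.8760

v_post = 3.4103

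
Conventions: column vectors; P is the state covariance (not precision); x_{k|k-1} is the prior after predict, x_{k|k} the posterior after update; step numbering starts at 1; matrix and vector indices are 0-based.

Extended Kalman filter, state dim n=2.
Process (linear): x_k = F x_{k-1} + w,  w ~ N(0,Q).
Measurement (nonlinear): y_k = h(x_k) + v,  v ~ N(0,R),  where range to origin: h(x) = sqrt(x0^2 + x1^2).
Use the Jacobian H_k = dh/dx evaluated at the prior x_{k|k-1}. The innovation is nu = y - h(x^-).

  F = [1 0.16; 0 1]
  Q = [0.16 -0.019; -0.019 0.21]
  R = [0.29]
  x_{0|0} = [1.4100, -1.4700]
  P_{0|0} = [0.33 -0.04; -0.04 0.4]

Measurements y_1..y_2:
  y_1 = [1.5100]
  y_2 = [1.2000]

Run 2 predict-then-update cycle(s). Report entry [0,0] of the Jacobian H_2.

H_jac[0,0] = 0.5545

step 1: x^-=[1.1748, -1.4700]  P^-=[0.4874 0.0050; 0.0050 0.6100]  H_jac=[0.6243 -0.7812]  S=[0.8474]  K=[0.3545; -0.5587]  nu=[-0.3718]  x^+=[1.0430, -1.2623]  P^+=[0.3809 0.1728; 0.1728 0.3455]
step 2: x^-=[0.8410, -1.2623]  P^-=[0.6051 0.2091; 0.2091 0.5555]  H_jac=[0.5545 -0.8322]  S=[0.6678]  K=[0.2418; -0.5187]  nu=[-0.3168]  x^+=[0.7644, -1.0980]  P^+=[0.5660 0.2929; 0.2929 0.3759]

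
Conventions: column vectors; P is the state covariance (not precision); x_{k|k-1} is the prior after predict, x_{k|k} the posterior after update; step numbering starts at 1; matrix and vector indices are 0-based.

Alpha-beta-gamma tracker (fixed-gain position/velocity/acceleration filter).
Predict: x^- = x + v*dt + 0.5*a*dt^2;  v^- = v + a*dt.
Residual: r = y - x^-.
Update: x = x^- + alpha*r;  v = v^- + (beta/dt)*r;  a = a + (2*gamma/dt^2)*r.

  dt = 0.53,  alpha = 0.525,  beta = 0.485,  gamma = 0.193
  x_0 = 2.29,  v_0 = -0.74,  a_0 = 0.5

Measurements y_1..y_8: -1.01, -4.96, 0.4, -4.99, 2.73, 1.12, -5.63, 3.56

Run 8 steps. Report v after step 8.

v_post = -3.7740

step 1: x_pred=1.9680  r=-2.9780  x^+=0.4046  v^+=-3.2002  a^+=-3.5923
step 2: x_pred=-1.7961  r=-3.1639  x^+=-3.4571  v^+=-7.9994  a^+=-7.9400
step 3: x_pred=-8.8120  r=9.2120  x^+=-3.9757  v^+=-3.7778  a^+=4.7187
step 4: x_pred=-5.3152  r=0.3252  x^+=-5.1445  v^+=-0.9793  a^+=5.1655
step 5: x_pred=-4.9380  r=7.6680  x^+=-0.9123  v^+=8.7753  a^+=15.7025
step 6: x_pred=5.9440  r=-4.8240  x^+=3.4114  v^+=12.6832  a^+=9.0735
step 7: x_pred=11.4079  r=-17.0379  x^+=2.4630  v^+=1.9009  a^+=-14.3392
step 8: x_pred=1.4565  r=2.1035  x^+=2.5608  v^+=-3.7740  a^+=-11.4487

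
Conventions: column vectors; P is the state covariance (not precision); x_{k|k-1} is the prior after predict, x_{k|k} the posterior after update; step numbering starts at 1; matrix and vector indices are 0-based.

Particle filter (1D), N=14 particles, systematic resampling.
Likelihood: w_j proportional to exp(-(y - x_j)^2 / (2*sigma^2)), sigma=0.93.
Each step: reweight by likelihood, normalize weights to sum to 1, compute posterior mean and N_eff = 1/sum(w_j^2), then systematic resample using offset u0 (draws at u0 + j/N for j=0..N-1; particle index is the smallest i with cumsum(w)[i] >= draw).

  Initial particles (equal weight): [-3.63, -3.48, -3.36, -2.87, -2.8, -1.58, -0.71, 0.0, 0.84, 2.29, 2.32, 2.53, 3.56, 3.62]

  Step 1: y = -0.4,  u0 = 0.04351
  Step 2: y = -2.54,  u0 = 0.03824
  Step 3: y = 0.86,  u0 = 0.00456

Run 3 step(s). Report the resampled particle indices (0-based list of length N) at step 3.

resampled_idx = [0, 5, 8, 8, 9, 10, 10, 11, 11, 12, 13, 13, 13, 13]

step 1: w=[0.0008, 0.0015, 0.0022, 0.0104, 0.0126, 0.1580, 0.3342, 0.3221, 0.1453, 0.0054, 0.0049, 0.0025, 0.0000, 0.0000]  mean=-0.4156  Neff=3.8188  idx=[5, 5, 6, 6, 6, 6, 6, 7, 7, 7, 7, 7, 8, 8]
step 2: w=[0.2909, 0.2909, 0.0715, 0.0715, 0.0715, 0.0715, 0.0715, 0.0119, 0.0119, 0.0119, 0.0119, 0.0119, 0.0007, 0.0007]  mean=-1.1718  Neff=5.1160  idx=[0, 0, 0, 0, 1, 1, 1, 1, 2, 3, 4, 5, 6, 9]
step 3: w=[0.0152, 0.0152, 0.0152, 0.0152, 0.0152, 0.0152, 0.0152, 0.0152, 0.1139, 0.1139, 0.1139, 0.1139, 0.1139, 0.3089]  mean=-0.5962  Neff=6.1650  idx=[0, 5, 8, 8, 9, 10, 10, 11, 11, 12, 13, 13, 13, 13]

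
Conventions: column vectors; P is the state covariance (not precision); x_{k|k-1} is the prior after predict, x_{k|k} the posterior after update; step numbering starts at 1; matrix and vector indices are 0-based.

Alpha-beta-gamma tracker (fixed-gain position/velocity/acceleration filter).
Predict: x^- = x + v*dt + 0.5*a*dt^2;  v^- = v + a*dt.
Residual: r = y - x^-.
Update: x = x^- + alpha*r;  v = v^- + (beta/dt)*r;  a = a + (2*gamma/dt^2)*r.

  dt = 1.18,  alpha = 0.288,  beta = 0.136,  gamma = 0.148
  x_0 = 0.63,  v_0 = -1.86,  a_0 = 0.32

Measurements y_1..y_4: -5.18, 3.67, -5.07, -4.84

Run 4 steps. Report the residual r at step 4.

resid = -1.5637

step 1: x_pred=-1.3420  r=-3.8380  x^+=-2.4474  v^+=-1.9247  a^+=-0.4959
step 2: x_pred=-5.0638  r=8.7338  x^+=-2.5485  v^+=-1.5033  a^+=1.3608
step 3: x_pred=-3.3750  r=-1.6950  x^+=-3.8631  v^+=-0.0929  a^+=1.0004
step 4: x_pred=-3.2763  r=-1.5637  x^+=-3.7267  v^+=0.9073  a^+=0.6680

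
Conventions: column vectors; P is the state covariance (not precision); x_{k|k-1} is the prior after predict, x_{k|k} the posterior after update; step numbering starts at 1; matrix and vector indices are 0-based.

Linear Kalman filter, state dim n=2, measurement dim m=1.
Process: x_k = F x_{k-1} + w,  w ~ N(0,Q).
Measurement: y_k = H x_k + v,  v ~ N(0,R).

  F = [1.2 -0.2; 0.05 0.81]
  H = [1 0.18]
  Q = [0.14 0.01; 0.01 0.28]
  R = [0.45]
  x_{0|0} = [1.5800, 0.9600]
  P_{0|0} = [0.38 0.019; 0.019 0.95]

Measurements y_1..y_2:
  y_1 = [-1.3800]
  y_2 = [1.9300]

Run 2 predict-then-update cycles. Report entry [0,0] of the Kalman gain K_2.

K[0,0] = 0.5905

step 1: x^-=[1.7040, 0.8566]  P^-=[0.7161 -0.1028; -0.1028 0.9058]  S=[1.1584]  K=[0.6022; 0.0520]  nu=[-3.2382]  x^+=[-0.2460, 0.6883]  P^+=[0.2960 -0.1391; -0.1391 0.9027]
step 2: x^-=[-0.4328, 0.5452]  P^-=[0.6691 -0.2523; -0.2523 0.8617]  S=[1.0562]  K=[0.5905; -0.0920]  nu=[2.2647]  x^+=[0.9045, 0.3369]  P^+=[0.3008 -0.1949; -0.1949 0.8528]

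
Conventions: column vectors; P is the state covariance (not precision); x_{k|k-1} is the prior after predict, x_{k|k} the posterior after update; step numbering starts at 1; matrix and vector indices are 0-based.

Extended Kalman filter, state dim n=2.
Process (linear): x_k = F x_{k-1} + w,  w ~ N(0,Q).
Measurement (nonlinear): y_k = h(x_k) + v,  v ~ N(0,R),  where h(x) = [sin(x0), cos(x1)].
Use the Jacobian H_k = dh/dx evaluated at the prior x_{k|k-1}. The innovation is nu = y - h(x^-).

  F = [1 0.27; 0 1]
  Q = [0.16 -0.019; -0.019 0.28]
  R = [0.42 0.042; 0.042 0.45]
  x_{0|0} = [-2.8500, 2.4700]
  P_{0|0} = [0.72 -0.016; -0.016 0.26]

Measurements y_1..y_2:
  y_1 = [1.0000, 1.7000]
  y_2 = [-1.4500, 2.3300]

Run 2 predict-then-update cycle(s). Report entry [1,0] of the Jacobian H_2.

step 1: x^-=[-2.1831, 2.4700]  P^-=[0.8903 0.0352; 0.0352 0.5400]  H_jac=[-0.5748 0.0000; 0.0000 -0.6222]  S=[0.7141 0.0546; 0.0546 0.6591]  K=[-0.7186 0.0263; 0.0107 -0.5107]  nu=[1.8183, 2.4828]  x^+=[-3.4245, 1.2215]  P^+=[0.5232 0.0295; 0.0295 0.3686]
step 2: x^-=[-3.0947, 1.2215]  P^-=[0.7260 0.1100; 0.1100 0.6486]  H_jac=[-0.9989 0.0000; 0.0000 -0.9396]  S=[1.1444 0.1453; 0.1453 1.0226]  K=[-0.6323 -0.0113; -0.0208 -0.5930]  nu=[-1.4031, 1.9877]  x^+=[-2.2300, 0.0719]  P^+=[0.2663 0.0337; 0.0337 0.2849]

H_jac[1,0] = 0.0000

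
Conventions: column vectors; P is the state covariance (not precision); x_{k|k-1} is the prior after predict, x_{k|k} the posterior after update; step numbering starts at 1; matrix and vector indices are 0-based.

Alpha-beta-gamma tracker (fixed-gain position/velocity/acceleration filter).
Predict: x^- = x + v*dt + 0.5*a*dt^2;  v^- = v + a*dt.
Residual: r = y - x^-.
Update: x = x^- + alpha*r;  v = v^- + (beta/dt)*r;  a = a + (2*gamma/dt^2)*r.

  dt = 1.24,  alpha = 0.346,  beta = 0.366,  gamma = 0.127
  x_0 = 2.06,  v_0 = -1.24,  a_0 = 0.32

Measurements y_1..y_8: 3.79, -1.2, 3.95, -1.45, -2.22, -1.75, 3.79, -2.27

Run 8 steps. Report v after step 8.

step 1: x_pred=0.7684  r=3.0216  x^+=1.8139  v^+=0.0487  a^+=0.8191
step 2: x_pred=2.5040  r=-3.7040  x^+=1.2224  v^+=-0.0289  a^+=0.2073
step 3: x_pred=1.3459  r=2.6041  x^+=2.2469  v^+=0.9968  a^+=0.6374
step 4: x_pred=3.9730  r=-5.4230  x^+=2.0966  v^+=0.1865  a^+=-0.2584
step 5: x_pred=2.1293  r=-4.3493  x^+=0.6244  v^+=-1.4176  a^+=-0.9769
step 6: x_pred=-1.8844  r=0.1344  x^+=-1.8379  v^+=-2.5893  a^+=-0.9547
step 7: x_pred=-5.7825  r=9.5725  x^+=-2.4704  v^+=-0.9476  a^+=0.6267
step 8: x_pred=-3.1637  r=0.8937  x^+=-2.8545  v^+=0.0932  a^+=0.7743

v_post = 0.0932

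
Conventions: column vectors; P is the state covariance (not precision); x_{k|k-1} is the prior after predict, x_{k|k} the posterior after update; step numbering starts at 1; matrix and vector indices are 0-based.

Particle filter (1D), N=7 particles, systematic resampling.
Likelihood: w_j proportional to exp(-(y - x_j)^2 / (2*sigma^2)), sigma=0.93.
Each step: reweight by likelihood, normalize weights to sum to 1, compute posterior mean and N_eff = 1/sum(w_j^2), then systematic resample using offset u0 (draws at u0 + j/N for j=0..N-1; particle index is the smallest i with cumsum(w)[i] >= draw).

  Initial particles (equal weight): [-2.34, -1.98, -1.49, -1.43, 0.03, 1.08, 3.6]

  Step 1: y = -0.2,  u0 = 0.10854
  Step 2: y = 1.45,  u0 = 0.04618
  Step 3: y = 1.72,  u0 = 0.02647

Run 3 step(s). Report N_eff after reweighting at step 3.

step 1: w=[0.0297, 0.0671, 0.1600, 0.1746, 0.4061, 0.1624, 0.0001]  mean=-0.5024  Neff=3.9558  idx=[2, 2, 3, 4, 4, 4, 5]
step 2: w=[0.0036, 0.0036, 0.0044, 0.1657, 0.1657, 0.1657, 0.4912]  mean=0.5284  Neff=3.0888  idx=[3, 4, 4, 5, 6, 6, 6]
step 3: w=[0.0612, 0.0612, 0.0612, 0.0612, 0.2517, 0.2517, 0.2517]  mean=0.8230  Neff=4.8757  idx=[0, 2, 4, 4, 5, 5, 6]

N_eff = 4.8757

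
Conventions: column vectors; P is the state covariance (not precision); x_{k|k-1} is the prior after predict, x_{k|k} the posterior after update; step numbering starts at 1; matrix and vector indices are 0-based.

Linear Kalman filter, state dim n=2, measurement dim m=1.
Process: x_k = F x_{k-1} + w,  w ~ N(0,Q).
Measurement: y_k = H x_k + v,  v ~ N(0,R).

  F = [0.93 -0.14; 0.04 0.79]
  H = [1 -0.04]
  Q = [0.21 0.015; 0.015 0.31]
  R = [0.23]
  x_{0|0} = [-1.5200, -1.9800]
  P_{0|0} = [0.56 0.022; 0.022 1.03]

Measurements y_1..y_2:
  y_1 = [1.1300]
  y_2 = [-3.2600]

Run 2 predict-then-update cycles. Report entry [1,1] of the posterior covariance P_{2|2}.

P_post[1,1] = 0.8811

step 1: x^-=[-1.1364, -1.6250]  P^-=[0.7088 -0.0620; -0.0620 0.9551]  S=[0.9453]  K=[0.7524; -0.1061]  nu=[2.2014]  x^+=[0.5200, -1.8585]  P^+=[0.1736 0.0134; 0.0134 0.9445]
step 2: x^-=[0.7438, -1.4474]  P^-=[0.3752 -0.0732; -0.0732 0.9006]  S=[0.6125]  K=[0.6173; -0.1784]  nu=[-4.0617]  x^+=[-1.7636, -0.7228]  P^+=[0.1418 -0.0058; -0.0058 0.8811]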